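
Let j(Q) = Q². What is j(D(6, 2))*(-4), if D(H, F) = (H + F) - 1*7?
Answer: -4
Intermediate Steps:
D(H, F) = -7 + F + H (D(H, F) = (F + H) - 7 = -7 + F + H)
j(D(6, 2))*(-4) = (-7 + 2 + 6)²*(-4) = 1²*(-4) = 1*(-4) = -4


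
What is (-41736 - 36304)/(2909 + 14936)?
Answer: -15608/3569 ≈ -4.3732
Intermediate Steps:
(-41736 - 36304)/(2909 + 14936) = -78040/17845 = -78040*1/17845 = -15608/3569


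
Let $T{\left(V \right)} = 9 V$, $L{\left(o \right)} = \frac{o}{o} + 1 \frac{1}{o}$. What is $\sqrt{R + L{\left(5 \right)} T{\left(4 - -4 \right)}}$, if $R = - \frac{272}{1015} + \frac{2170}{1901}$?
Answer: $\frac{\sqrt{324921785966610}}{1929515} \approx 9.342$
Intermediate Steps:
$L{\left(o \right)} = 1 + \frac{1}{o}$
$R = \frac{1685478}{1929515}$ ($R = \left(-272\right) \frac{1}{1015} + 2170 \cdot \frac{1}{1901} = - \frac{272}{1015} + \frac{2170}{1901} = \frac{1685478}{1929515} \approx 0.87352$)
$\sqrt{R + L{\left(5 \right)} T{\left(4 - -4 \right)}} = \sqrt{\frac{1685478}{1929515} + \frac{1 + 5}{5} \cdot 9 \left(4 - -4\right)} = \sqrt{\frac{1685478}{1929515} + \frac{1}{5} \cdot 6 \cdot 9 \left(4 + 4\right)} = \sqrt{\frac{1685478}{1929515} + \frac{6 \cdot 9 \cdot 8}{5}} = \sqrt{\frac{1685478}{1929515} + \frac{6}{5} \cdot 72} = \sqrt{\frac{1685478}{1929515} + \frac{432}{5}} = \sqrt{\frac{168395574}{1929515}} = \frac{\sqrt{324921785966610}}{1929515}$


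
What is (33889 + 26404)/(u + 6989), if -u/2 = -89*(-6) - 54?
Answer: 60293/6029 ≈ 10.001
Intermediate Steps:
u = -960 (u = -2*(-89*(-6) - 54) = -2*(534 - 54) = -2*480 = -960)
(33889 + 26404)/(u + 6989) = (33889 + 26404)/(-960 + 6989) = 60293/6029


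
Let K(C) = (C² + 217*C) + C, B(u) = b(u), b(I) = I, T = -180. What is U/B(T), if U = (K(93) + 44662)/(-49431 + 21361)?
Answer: 14717/1010520 ≈ 0.014564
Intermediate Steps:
B(u) = u
K(C) = C² + 218*C
U = -14717/5614 (U = (93*(218 + 93) + 44662)/(-49431 + 21361) = (93*311 + 44662)/(-28070) = (28923 + 44662)*(-1/28070) = 73585*(-1/28070) = -14717/5614 ≈ -2.6215)
U/B(T) = -14717/5614/(-180) = -14717/5614*(-1/180) = 14717/1010520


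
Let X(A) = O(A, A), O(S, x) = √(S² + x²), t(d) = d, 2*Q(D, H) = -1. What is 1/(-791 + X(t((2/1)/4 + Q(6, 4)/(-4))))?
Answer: -25312/20021767 - 20*√2/20021767 ≈ -0.0012656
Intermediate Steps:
Q(D, H) = -½ (Q(D, H) = (½)*(-1) = -½)
X(A) = √2*√(A²) (X(A) = √(A² + A²) = √(2*A²) = √2*√(A²))
1/(-791 + X(t((2/1)/4 + Q(6, 4)/(-4)))) = 1/(-791 + √2*√(((2/1)/4 - ½/(-4))²)) = 1/(-791 + √2*√(((2*1)*(¼) - ½*(-¼))²)) = 1/(-791 + √2*√((2*(¼) + ⅛)²)) = 1/(-791 + √2*√((½ + ⅛)²)) = 1/(-791 + √2*√((5/8)²)) = 1/(-791 + √2*√(25/64)) = 1/(-791 + √2*(5/8)) = 1/(-791 + 5*√2/8)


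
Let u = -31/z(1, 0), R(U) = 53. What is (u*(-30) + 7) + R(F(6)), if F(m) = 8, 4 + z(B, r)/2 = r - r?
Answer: -225/4 ≈ -56.250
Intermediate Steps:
z(B, r) = -8 (z(B, r) = -8 + 2*(r - r) = -8 + 2*0 = -8 + 0 = -8)
u = 31/8 (u = -31/(-8) = -31*(-1/8) = 31/8 ≈ 3.8750)
(u*(-30) + 7) + R(F(6)) = ((31/8)*(-30) + 7) + 53 = (-465/4 + 7) + 53 = -437/4 + 53 = -225/4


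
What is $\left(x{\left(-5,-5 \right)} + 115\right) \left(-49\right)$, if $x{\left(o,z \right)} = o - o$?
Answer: $-5635$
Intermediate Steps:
$x{\left(o,z \right)} = 0$
$\left(x{\left(-5,-5 \right)} + 115\right) \left(-49\right) = \left(0 + 115\right) \left(-49\right) = 115 \left(-49\right) = -5635$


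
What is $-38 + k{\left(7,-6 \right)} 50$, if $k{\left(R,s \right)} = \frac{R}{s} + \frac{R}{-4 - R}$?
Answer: $- \frac{4229}{33} \approx -128.15$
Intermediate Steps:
$-38 + k{\left(7,-6 \right)} 50 = -38 + \frac{7 \left(4 + 7 - -6\right)}{\left(-6\right) \left(4 + 7\right)} 50 = -38 + 7 \left(- \frac{1}{6}\right) \frac{1}{11} \left(4 + 7 + 6\right) 50 = -38 + 7 \left(- \frac{1}{6}\right) \frac{1}{11} \cdot 17 \cdot 50 = -38 - \frac{2975}{33} = - \frac{4229}{33}$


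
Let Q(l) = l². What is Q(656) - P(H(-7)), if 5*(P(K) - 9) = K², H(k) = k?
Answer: 2151586/5 ≈ 4.3032e+5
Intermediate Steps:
P(K) = 9 + K²/5
Q(656) - P(H(-7)) = 656² - (9 + (⅕)*(-7)²) = 430336 - (9 + (⅕)*49) = 430336 - (9 + 49/5) = 430336 - 1*94/5 = 430336 - 94/5 = 2151586/5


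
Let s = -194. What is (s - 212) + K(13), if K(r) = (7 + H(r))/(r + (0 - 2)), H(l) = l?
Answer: -4446/11 ≈ -404.18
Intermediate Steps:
K(r) = (7 + r)/(-2 + r) (K(r) = (7 + r)/(r + (0 - 2)) = (7 + r)/(r - 2) = (7 + r)/(-2 + r))
(s - 212) + K(13) = (-194 - 212) + (7 + 13)/(-2 + 13) = -406 + 20/11 = -4446/11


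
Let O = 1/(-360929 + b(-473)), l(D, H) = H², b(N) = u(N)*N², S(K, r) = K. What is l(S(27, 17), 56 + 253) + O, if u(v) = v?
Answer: 10138625732825/106184746 ≈ 95481.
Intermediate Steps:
b(N) = N³ (b(N) = N*N² = N³)
O = -1/106184746 (O = 1/(-360929 + (-473)³) = 1/(-360929 - 105823817) = 1/(-106184746) = -1/106184746 ≈ -9.4175e-9)
l(S(27, 17), 56 + 253) + O = (56 + 253)² - 1/106184746 = 309² - 1/106184746 = 95481 - 1/106184746 = 10138625732825/106184746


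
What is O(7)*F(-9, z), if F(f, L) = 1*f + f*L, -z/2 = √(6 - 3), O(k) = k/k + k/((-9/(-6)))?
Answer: -51 + 102*√3 ≈ 125.67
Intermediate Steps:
O(k) = 1 + 2*k/3 (O(k) = 1 + k/((-9*(-⅙))) = 1 + k/(3/2) = 1 + k*(⅔) = 1 + 2*k/3)
z = -2*√3 (z = -2*√(6 - 3) = -2*√3 ≈ -3.4641)
F(f, L) = f + L*f
O(7)*F(-9, z) = (1 + (⅔)*7)*(-9*(1 - 2*√3)) = (1 + 14/3)*(-9 + 18*√3) = 17*(-9 + 18*√3)/3 = -51 + 102*√3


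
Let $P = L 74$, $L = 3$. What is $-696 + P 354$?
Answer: $77892$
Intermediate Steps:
$P = 222$ ($P = 3 \cdot 74 = 222$)
$-696 + P 354 = -696 + 222 \cdot 354 = -696 + 78588 = 77892$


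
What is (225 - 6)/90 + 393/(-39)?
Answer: -2981/390 ≈ -7.6436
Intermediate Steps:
(225 - 6)/90 + 393/(-39) = 219*(1/90) + 393*(-1/39) = 73/30 - 131/13 = -2981/390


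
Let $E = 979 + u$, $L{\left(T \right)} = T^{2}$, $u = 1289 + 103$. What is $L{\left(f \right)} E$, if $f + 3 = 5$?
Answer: $9484$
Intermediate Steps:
$u = 1392$
$f = 2$ ($f = -3 + 5 = 2$)
$E = 2371$ ($E = 979 + 1392 = 2371$)
$L{\left(f \right)} E = 2^{2} \cdot 2371 = 4 \cdot 2371 = 9484$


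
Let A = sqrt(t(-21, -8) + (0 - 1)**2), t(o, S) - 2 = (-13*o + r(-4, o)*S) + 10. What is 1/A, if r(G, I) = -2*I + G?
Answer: -I*sqrt(2)/6 ≈ -0.2357*I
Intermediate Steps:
r(G, I) = G - 2*I
t(o, S) = 12 - 13*o + S*(-4 - 2*o) (t(o, S) = 2 + ((-13*o + (-4 - 2*o)*S) + 10) = 2 + ((-13*o + S*(-4 - 2*o)) + 10) = 2 + (10 - 13*o + S*(-4 - 2*o)) = 12 - 13*o + S*(-4 - 2*o))
A = 3*I*sqrt(2) (A = sqrt((12 - 13*(-21) - 2*(-8)*(2 - 21)) + (0 - 1)**2) = sqrt((12 + 273 - 2*(-8)*(-19)) + (-1)**2) = sqrt((12 + 273 - 304) + 1) = sqrt(-19 + 1) = sqrt(-18) = 3*I*sqrt(2) ≈ 4.2426*I)
1/A = 1/(3*I*sqrt(2)) = -I*sqrt(2)/6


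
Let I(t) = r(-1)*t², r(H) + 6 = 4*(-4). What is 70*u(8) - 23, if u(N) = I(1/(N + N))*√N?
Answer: -23 - 385*√2/32 ≈ -40.015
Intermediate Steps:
r(H) = -22 (r(H) = -6 + 4*(-4) = -6 - 16 = -22)
I(t) = -22*t²
u(N) = -11/(2*N^(3/2)) (u(N) = (-22/(N + N)²)*√N = (-22*1/(4*N²))*√N = (-11/(2*N²))*√N = -11/(2*N^(3/2)))
70*u(8) - 23 = 70*(-11*√2/64) - 23 = -385*√2/32 - 23 = -23 - 385*√2/32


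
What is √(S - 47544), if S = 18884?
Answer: 2*I*√7165 ≈ 169.29*I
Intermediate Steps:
√(S - 47544) = √(18884 - 47544) = √(-28660) = 2*I*√7165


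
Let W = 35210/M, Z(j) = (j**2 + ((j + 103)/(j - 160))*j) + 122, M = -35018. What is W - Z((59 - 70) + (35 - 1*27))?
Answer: -381991992/2853967 ≈ -133.85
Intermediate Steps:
Z(j) = 122 + j**2 + j*(103 + j)/(-160 + j) (Z(j) = (j**2 + ((103 + j)/(-160 + j))*j) + 122 = (j**2 + j*(103 + j)/(-160 + j)) + 122 = 122 + j**2 + j*(103 + j)/(-160 + j))
W = -17605/17509 (W = 35210/(-35018) = 35210*(-1/35018) = -17605/17509 ≈ -1.0055)
W - Z((59 - 70) + (35 - 1*27)) = -17605/17509 - (-19520 + ((59 - 70) + (35 - 1*27))**3 - 159*((59 - 70) + (35 - 1*27))**2 + 225*((59 - 70) + (35 - 1*27)))/(-160 + ((59 - 70) + (35 - 1*27))) = -17605/17509 - (-19520 + (-11 + (35 - 27))**3 - 159*(-11 + (35 - 27))**2 + 225*(-11 + (35 - 27)))/(-160 + (-11 + (35 - 27))) = -17605/17509 - (-19520 + (-11 + 8)**3 - 159*(-11 + 8)**2 + 225*(-11 + 8))/(-160 + (-11 + 8)) = -17605/17509 - (-19520 + (-3)**3 - 159*(-3)**2 + 225*(-3))/(-160 - 3) = -17605/17509 - (-19520 - 27 - 159*9 - 675)/(-163) = -17605/17509 - (-1)*(-19520 - 27 - 1431 - 675)/163 = -17605/17509 - (-1)*(-21653)/163 = -17605/17509 - 1*21653/163 = -17605/17509 - 21653/163 = -381991992/2853967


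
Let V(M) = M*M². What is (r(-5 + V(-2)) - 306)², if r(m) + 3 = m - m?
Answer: 95481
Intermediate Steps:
V(M) = M³
r(m) = -3 (r(m) = -3 + (m - m) = -3 + 0 = -3)
(r(-5 + V(-2)) - 306)² = (-3 - 306)² = (-309)² = 95481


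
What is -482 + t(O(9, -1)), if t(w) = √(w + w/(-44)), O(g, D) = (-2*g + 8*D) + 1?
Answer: -482 + 5*I*√473/22 ≈ -482.0 + 4.9429*I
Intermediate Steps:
O(g, D) = 1 - 2*g + 8*D
t(w) = √473*√w/22 (t(w) = √(w + w*(-1/44)) = √(w - w/44) = √(43*w/44) = √473*√w/22)
-482 + t(O(9, -1)) = -482 + √473*√(1 - 2*9 + 8*(-1))/22 = -482 + √473*√(1 - 18 - 8)/22 = -482 + √473*√(-25)/22 = -482 + √473*(5*I)/22 = -482 + 5*I*√473/22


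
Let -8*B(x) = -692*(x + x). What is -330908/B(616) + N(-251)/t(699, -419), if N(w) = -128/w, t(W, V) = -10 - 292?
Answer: -3137141115/1009758442 ≈ -3.1068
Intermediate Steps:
t(W, V) = -302
B(x) = 173*x (B(x) = -(-173)*(x + x)/2 = -(-173)*2*x/2 = -(-173)*x = 173*x)
-330908/B(616) + N(-251)/t(699, -419) = -330908/(173*616) - 128/(-251)/(-302) = -330908/106568 - 128*(-1/251)*(-1/302) = -330908*1/106568 + (128/251)*(-1/302) = -82727/26642 - 64/37901 = -3137141115/1009758442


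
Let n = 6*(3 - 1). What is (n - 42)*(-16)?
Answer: 480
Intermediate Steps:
n = 12 (n = 6*2 = 12)
(n - 42)*(-16) = (12 - 42)*(-16) = -30*(-16) = 480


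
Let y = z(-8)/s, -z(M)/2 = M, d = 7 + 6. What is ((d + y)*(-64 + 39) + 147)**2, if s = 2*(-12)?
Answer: 234256/9 ≈ 26028.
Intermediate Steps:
d = 13
z(M) = -2*M
s = -24
y = -2/3 (y = -2*(-8)/(-24) = 16*(-1/24) = -2/3 ≈ -0.66667)
((d + y)*(-64 + 39) + 147)**2 = ((13 - 2/3)*(-64 + 39) + 147)**2 = ((37/3)*(-25) + 147)**2 = (-925/3 + 147)**2 = (-484/3)**2 = 234256/9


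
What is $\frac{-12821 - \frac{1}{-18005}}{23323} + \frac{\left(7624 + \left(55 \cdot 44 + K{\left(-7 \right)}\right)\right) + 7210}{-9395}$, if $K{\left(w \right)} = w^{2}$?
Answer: $- \frac{377392839937}{157809925117} \approx -2.3914$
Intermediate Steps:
$\frac{-12821 - \frac{1}{-18005}}{23323} + \frac{\left(7624 + \left(55 \cdot 44 + K{\left(-7 \right)}\right)\right) + 7210}{-9395} = \frac{-12821 - \frac{1}{-18005}}{23323} + \frac{\left(7624 + \left(55 \cdot 44 + \left(-7\right)^{2}\right)\right) + 7210}{-9395} = \left(-12821 - - \frac{1}{18005}\right) \frac{1}{23323} + \left(\left(7624 + \left(2420 + 49\right)\right) + 7210\right) \left(- \frac{1}{9395}\right) = \left(-12821 + \frac{1}{18005}\right) \frac{1}{23323} + \left(\left(7624 + 2469\right) + 7210\right) \left(- \frac{1}{9395}\right) = \left(- \frac{230842104}{18005}\right) \frac{1}{23323} + \left(10093 + 7210\right) \left(- \frac{1}{9395}\right) = - \frac{230842104}{419930615} + 17303 \left(- \frac{1}{9395}\right) = - \frac{230842104}{419930615} - \frac{17303}{9395} = - \frac{377392839937}{157809925117}$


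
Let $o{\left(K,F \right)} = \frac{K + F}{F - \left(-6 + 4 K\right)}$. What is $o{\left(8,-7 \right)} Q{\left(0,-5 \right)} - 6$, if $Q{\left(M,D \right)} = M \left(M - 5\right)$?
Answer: $-6$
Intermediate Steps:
$o{\left(K,F \right)} = \frac{F + K}{6 + F - 4 K}$
$Q{\left(M,D \right)} = M \left(-5 + M\right)$
$o{\left(8,-7 \right)} Q{\left(0,-5 \right)} - 6 = \frac{-7 + 8}{6 - 7 - 32} \cdot 0 \left(-5 + 0\right) - 6 = \frac{1}{6 - 7 - 32} \cdot 1 \cdot 0 \left(-5\right) - 6 = \frac{1}{-33} \cdot 1 \cdot 0 - 6 = \left(- \frac{1}{33}\right) 1 \cdot 0 - 6 = \left(- \frac{1}{33}\right) 0 - 6 = 0 - 6 = -6$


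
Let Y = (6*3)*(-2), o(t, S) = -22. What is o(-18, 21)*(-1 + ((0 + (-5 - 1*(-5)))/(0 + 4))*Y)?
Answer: 22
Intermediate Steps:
Y = -36 (Y = 18*(-2) = -36)
o(-18, 21)*(-1 + ((0 + (-5 - 1*(-5)))/(0 + 4))*Y) = -22*(-1 + ((0 + (-5 - 1*(-5)))/(0 + 4))*(-36)) = -22*(-1 + ((0 + (-5 + 5))/4)*(-36)) = -22*(-1 + ((0 + 0)*(¼))*(-36)) = -22*(-1 + (0*(¼))*(-36)) = -22*(-1 + 0*(-36)) = -22*(-1 + 0) = -22*(-1) = 22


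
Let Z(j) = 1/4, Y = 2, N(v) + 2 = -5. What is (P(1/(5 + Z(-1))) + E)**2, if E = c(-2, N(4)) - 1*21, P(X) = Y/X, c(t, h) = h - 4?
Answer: 1849/4 ≈ 462.25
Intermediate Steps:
N(v) = -7 (N(v) = -2 - 5 = -7)
Z(j) = 1/4
c(t, h) = -4 + h
P(X) = 2/X
E = -32 (E = (-4 - 7) - 1*21 = -11 - 21 = -32)
(P(1/(5 + Z(-1))) + E)**2 = (2/(1/(5 + 1/4)) - 32)**2 = (2/(1/(21/4)) - 32)**2 = (2/(4/21) - 32)**2 = (2*(21/4) - 32)**2 = (21/2 - 32)**2 = (-43/2)**2 = 1849/4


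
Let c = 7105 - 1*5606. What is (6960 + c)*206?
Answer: 1742554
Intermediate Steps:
c = 1499 (c = 7105 - 5606 = 1499)
(6960 + c)*206 = (6960 + 1499)*206 = 8459*206 = 1742554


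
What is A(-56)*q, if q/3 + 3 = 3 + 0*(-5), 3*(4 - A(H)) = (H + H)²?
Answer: 0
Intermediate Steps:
A(H) = 4 - 4*H²/3 (A(H) = 4 - (H + H)²/3 = 4 - 4*H²/3)
q = 0 (q = -9 + 3*(3 + 0*(-5)) = -9 + 3*(3 + 0) = -9 + 3*3 = -9 + 9 = 0)
A(-56)*q = (4 - 4/3*(-56)²)*0 = (4 - 4/3*3136)*0 = (4 - 12544/3)*0 = -12532/3*0 = 0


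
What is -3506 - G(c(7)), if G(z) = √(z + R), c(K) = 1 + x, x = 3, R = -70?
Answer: -3506 - I*√66 ≈ -3506.0 - 8.124*I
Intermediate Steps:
c(K) = 4 (c(K) = 1 + 3 = 4)
G(z) = √(-70 + z) (G(z) = √(z - 70) = √(-70 + z))
-3506 - G(c(7)) = -3506 - √(-70 + 4) = -3506 - √(-66) = -3506 - I*√66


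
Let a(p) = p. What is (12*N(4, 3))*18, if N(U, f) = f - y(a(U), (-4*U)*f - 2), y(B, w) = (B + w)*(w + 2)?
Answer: -476280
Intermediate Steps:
y(B, w) = (2 + w)*(B + w) (y(B, w) = (B + w)*(2 + w) = (2 + w)*(B + w))
N(U, f) = 4 + f - (-2 - 4*U*f)² - 2*U - U*(-2 - 4*U*f) + 8*U*f (N(U, f) = f - (((-4*U)*f - 2)² + 2*U + 2*((-4*U)*f - 2) + U*((-4*U)*f - 2)) = f - ((-4*U*f - 2)² + 2*U + 2*(-4*U*f - 2) + U*(-4*U*f - 2)) = f - ((-2 - 4*U*f)² + 2*U + 2*(-2 - 4*U*f) + U*(-2 - 4*U*f)) = f - ((-2 - 4*U*f)² + 2*U + (-4 - 8*U*f) + U*(-2 - 4*U*f)) = f - (-4 + (-2 - 4*U*f)² + 2*U + U*(-2 - 4*U*f) - 8*U*f) = f + (4 - (-2 - 4*U*f)² - 2*U - U*(-2 - 4*U*f) + 8*U*f) = 4 + f - (-2 - 4*U*f)² - 2*U - U*(-2 - 4*U*f) + 8*U*f)
(12*N(4, 3))*18 = (12*(3*(1 - 8*4 + 4*4² - 16*3*4²)))*18 = (12*(3*(1 - 32 + 4*16 - 16*3*16)))*18 = (12*(3*(1 - 32 + 64 - 768)))*18 = (12*(3*(-735)))*18 = (12*(-2205))*18 = -26460*18 = -476280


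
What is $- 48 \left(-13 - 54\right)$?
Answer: $3216$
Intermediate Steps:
$- 48 \left(-13 - 54\right) = \left(-48\right) \left(-67\right) = 3216$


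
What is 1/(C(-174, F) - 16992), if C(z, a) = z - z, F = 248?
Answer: -1/16992 ≈ -5.8851e-5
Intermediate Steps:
C(z, a) = 0
1/(C(-174, F) - 16992) = 1/(0 - 16992) = 1/(-16992) = -1/16992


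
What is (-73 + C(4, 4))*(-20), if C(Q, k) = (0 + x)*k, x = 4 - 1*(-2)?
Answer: 980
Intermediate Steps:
x = 6 (x = 4 + 2 = 6)
C(Q, k) = 6*k (C(Q, k) = (0 + 6)*k = 6*k)
(-73 + C(4, 4))*(-20) = (-73 + 6*4)*(-20) = (-73 + 24)*(-20) = -49*(-20) = 980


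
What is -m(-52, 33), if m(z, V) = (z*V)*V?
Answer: 56628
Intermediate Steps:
m(z, V) = z*V**2 (m(z, V) = (V*z)*V = z*V**2)
-m(-52, 33) = -(-52)*33**2 = -(-52)*1089 = -1*(-56628) = 56628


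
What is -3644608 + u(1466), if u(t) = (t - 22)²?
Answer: -1559472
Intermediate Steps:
u(t) = (-22 + t)²
-3644608 + u(1466) = -3644608 + (-22 + 1466)² = -3644608 + 1444² = -3644608 + 2085136 = -1559472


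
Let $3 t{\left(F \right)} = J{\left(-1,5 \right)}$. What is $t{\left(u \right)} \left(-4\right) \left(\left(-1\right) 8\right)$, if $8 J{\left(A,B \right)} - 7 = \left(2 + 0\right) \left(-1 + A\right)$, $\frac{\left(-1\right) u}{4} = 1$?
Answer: $4$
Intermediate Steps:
$u = -4$ ($u = \left(-4\right) 1 = -4$)
$J{\left(A,B \right)} = \frac{5}{8} + \frac{A}{4}$ ($J{\left(A,B \right)} = \frac{7}{8} + \frac{\left(2 + 0\right) \left(-1 + A\right)}{8} = \frac{7}{8} + \frac{2 \left(-1 + A\right)}{8} = \frac{7}{8} + \frac{-2 + 2 A}{8} = \frac{7}{8} + \left(- \frac{1}{4} + \frac{A}{4}\right) = \frac{5}{8} + \frac{A}{4}$)
$t{\left(F \right)} = \frac{1}{8}$ ($t{\left(F \right)} = \frac{\frac{5}{8} + \frac{1}{4} \left(-1\right)}{3} = \frac{\frac{5}{8} - \frac{1}{4}}{3} = \frac{1}{3} \cdot \frac{3}{8} = \frac{1}{8}$)
$t{\left(u \right)} \left(-4\right) \left(\left(-1\right) 8\right) = \frac{1}{8} \left(-4\right) \left(\left(-1\right) 8\right) = \left(- \frac{1}{2}\right) \left(-8\right) = 4$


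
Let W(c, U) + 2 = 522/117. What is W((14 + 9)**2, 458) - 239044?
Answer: -3107540/13 ≈ -2.3904e+5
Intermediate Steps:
W(c, U) = 32/13 (W(c, U) = -2 + 522/117 = -2 + 522*(1/117) = -2 + 58/13 = 32/13)
W((14 + 9)**2, 458) - 239044 = 32/13 - 239044 = -3107540/13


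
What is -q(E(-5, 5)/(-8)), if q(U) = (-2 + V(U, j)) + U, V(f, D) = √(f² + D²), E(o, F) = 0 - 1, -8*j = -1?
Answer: 15/8 - √2/8 ≈ 1.6982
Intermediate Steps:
j = ⅛ (j = -⅛*(-1) = ⅛ ≈ 0.12500)
E(o, F) = -1
V(f, D) = √(D² + f²)
q(U) = -2 + U + √(1/64 + U²) (q(U) = (-2 + √((⅛)² + U²)) + U = (-2 + √(1/64 + U²)) + U = -2 + U + √(1/64 + U²))
-q(E(-5, 5)/(-8)) = -(-2 - 1/(-8) + √(1 + 64*(-1/(-8))²)/8) = -(-2 - 1*(-⅛) + √(1 + 64*(-1*(-⅛))²)/8) = -(-2 + ⅛ + √(1 + 64*(⅛)²)/8) = -(-2 + ⅛ + √(1 + 64*(1/64))/8) = -(-2 + ⅛ + √(1 + 1)/8) = -(-2 + ⅛ + √2/8) = -(-15/8 + √2/8) = 15/8 - √2/8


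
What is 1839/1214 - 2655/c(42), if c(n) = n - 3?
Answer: -1050483/15782 ≈ -66.562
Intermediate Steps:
c(n) = -3 + n
1839/1214 - 2655/c(42) = 1839/1214 - 2655/(-3 + 42) = 1839*(1/1214) - 2655/39 = 1839/1214 - 2655*1/39 = 1839/1214 - 885/13 = -1050483/15782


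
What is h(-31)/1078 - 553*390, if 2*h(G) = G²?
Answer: -464983559/2156 ≈ -2.1567e+5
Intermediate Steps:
h(G) = G²/2
h(-31)/1078 - 553*390 = ((½)*(-31)²)/1078 - 553*390 = ((½)*961)*(1/1078) - 215670 = (961/2)*(1/1078) - 215670 = 961/2156 - 215670 = -464983559/2156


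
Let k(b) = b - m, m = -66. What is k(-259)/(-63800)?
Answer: 193/63800 ≈ 0.0030251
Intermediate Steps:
k(b) = 66 + b (k(b) = b - 1*(-66) = b + 66 = 66 + b)
k(-259)/(-63800) = (66 - 259)/(-63800) = -193*(-1/63800) = 193/63800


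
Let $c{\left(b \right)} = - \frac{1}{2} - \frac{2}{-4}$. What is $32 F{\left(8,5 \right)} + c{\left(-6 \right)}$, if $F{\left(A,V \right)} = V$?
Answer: $160$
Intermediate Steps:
$c{\left(b \right)} = 0$ ($c{\left(b \right)} = \left(-1\right) \frac{1}{2} - - \frac{1}{2} = - \frac{1}{2} + \frac{1}{2} = 0$)
$32 F{\left(8,5 \right)} + c{\left(-6 \right)} = 32 \cdot 5 + 0 = 160 + 0 = 160$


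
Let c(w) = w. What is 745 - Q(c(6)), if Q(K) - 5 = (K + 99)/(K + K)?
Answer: 2925/4 ≈ 731.25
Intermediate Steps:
Q(K) = 5 + (99 + K)/(2*K) (Q(K) = 5 + (K + 99)/(K + K) = 5 + (99 + K)/((2*K)) = 5 + (99 + K)*(1/(2*K)) = 5 + (99 + K)/(2*K))
745 - Q(c(6)) = 745 - 11*(9 + 6)/(2*6) = 745 - 11*15/(2*6) = 745 - 1*55/4 = 745 - 55/4 = 2925/4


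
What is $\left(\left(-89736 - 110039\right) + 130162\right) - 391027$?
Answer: $-460640$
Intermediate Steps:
$\left(\left(-89736 - 110039\right) + 130162\right) - 391027 = \left(-199775 + 130162\right) - 391027 = -69613 - 391027 = -460640$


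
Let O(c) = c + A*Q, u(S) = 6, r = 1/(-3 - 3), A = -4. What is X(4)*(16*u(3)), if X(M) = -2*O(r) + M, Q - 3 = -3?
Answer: 416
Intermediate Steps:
Q = 0 (Q = 3 - 3 = 0)
r = -⅙ (r = 1/(-6) = -⅙ ≈ -0.16667)
O(c) = c (O(c) = c - 4*0 = c + 0 = c)
X(M) = ⅓ + M (X(M) = -2*(-⅙) + M = ⅓ + M)
X(4)*(16*u(3)) = (⅓ + 4)*(16*6) = (13/3)*96 = 416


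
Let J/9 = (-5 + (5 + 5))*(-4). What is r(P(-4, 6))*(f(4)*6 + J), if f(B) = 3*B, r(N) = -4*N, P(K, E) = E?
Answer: 2592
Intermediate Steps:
J = -180 (J = 9*((-5 + (5 + 5))*(-4)) = 9*((-5 + 10)*(-4)) = 9*(5*(-4)) = 9*(-20) = -180)
r(P(-4, 6))*(f(4)*6 + J) = (-4*6)*((3*4)*6 - 180) = -24*(12*6 - 180) = -24*(72 - 180) = -24*(-108) = 2592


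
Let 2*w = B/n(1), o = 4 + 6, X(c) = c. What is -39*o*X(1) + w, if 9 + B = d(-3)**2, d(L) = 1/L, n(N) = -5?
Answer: -3502/9 ≈ -389.11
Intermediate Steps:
d(L) = 1/L
o = 10
B = -80/9 (B = -9 + (1/(-3))**2 = -9 + (-1/3)**2 = -9 + 1/9 = -80/9 ≈ -8.8889)
w = 8/9 (w = (-80/9/(-5))/2 = (-80/9*(-1/5))/2 = (1/2)*(16/9) = 8/9 ≈ 0.88889)
-39*o*X(1) + w = -390 + 8/9 = -3502/9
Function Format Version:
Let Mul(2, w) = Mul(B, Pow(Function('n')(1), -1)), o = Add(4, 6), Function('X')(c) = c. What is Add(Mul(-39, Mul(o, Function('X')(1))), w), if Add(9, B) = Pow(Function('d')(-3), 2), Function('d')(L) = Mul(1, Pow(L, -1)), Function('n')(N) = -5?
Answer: Rational(-3502, 9) ≈ -389.11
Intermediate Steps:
Function('d')(L) = Pow(L, -1)
o = 10
B = Rational(-80, 9) (B = Add(-9, Pow(Pow(-3, -1), 2)) = Add(-9, Pow(Rational(-1, 3), 2)) = Add(-9, Rational(1, 9)) = Rational(-80, 9) ≈ -8.8889)
w = Rational(8, 9) (w = Mul(Rational(1, 2), Mul(Rational(-80, 9), Pow(-5, -1))) = Mul(Rational(1, 2), Mul(Rational(-80, 9), Rational(-1, 5))) = Mul(Rational(1, 2), Rational(16, 9)) = Rational(8, 9) ≈ 0.88889)
Add(Mul(-39, Mul(o, Function('X')(1))), w) = Add(Mul(-39, Mul(10, 1)), Rational(8, 9)) = Add(Mul(-39, 10), Rational(8, 9)) = Add(-390, Rational(8, 9)) = Rational(-3502, 9)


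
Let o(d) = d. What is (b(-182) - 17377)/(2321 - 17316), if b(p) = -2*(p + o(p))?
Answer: 16649/14995 ≈ 1.1103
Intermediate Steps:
b(p) = -4*p (b(p) = -2*(p + p) = -4*p)
(b(-182) - 17377)/(2321 - 17316) = (-4*(-182) - 17377)/(2321 - 17316) = (728 - 17377)/(-14995) = -16649*(-1/14995) = 16649/14995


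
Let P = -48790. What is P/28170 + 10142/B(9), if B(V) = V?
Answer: 3169567/2817 ≈ 1125.2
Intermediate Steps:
P/28170 + 10142/B(9) = -48790/28170 + 10142/9 = -48790*1/28170 + 10142*(1/9) = -4879/2817 + 10142/9 = 3169567/2817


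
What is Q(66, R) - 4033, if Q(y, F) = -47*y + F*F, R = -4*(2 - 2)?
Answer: -7135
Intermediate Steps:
R = 0 (R = -4*0 = 0)
Q(y, F) = F**2 - 47*y (Q(y, F) = -47*y + F**2 = F**2 - 47*y)
Q(66, R) - 4033 = (0**2 - 47*66) - 4033 = (0 - 3102) - 4033 = -3102 - 4033 = -7135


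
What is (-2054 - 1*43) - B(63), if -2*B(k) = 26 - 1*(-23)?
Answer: -4145/2 ≈ -2072.5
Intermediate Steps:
B(k) = -49/2 (B(k) = -(26 - 1*(-23))/2 = -(26 + 23)/2 = -½*49 = -49/2)
(-2054 - 1*43) - B(63) = (-2054 - 1*43) - 1*(-49/2) = (-2054 - 43) + 49/2 = -2097 + 49/2 = -4145/2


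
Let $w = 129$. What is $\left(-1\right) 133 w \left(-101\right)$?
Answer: $1732857$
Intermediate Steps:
$\left(-1\right) 133 w \left(-101\right) = \left(-1\right) 133 \cdot 129 \left(-101\right) = \left(-133\right) 129 \left(-101\right) = \left(-17157\right) \left(-101\right) = 1732857$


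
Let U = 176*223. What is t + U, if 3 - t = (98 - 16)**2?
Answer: 32527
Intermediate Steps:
U = 39248
t = -6721 (t = 3 - (98 - 16)**2 = 3 - 1*82**2 = 3 - 1*6724 = 3 - 6724 = -6721)
t + U = -6721 + 39248 = 32527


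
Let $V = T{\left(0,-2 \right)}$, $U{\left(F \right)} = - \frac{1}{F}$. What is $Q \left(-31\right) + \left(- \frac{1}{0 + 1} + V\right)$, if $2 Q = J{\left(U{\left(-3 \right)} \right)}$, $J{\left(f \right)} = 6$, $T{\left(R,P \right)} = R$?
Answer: $-94$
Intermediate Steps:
$Q = 3$ ($Q = \frac{1}{2} \cdot 6 = 3$)
$V = 0$
$Q \left(-31\right) + \left(- \frac{1}{0 + 1} + V\right) = 3 \left(-31\right) + \left(- \frac{1}{0 + 1} + 0\right) = -93 + \left(- 1^{-1} + 0\right) = -93 + \left(\left(-1\right) 1 + 0\right) = -93 + \left(-1 + 0\right) = -93 - 1 = -94$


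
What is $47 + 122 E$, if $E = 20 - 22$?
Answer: $-197$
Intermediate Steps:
$E = -2$
$47 + 122 E = 47 + 122 \left(-2\right) = 47 - 244 = -197$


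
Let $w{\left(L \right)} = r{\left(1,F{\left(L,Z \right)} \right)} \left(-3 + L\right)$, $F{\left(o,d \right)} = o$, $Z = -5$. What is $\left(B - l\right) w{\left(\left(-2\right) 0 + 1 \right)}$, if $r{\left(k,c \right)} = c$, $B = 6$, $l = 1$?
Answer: $-10$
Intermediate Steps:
$w{\left(L \right)} = L \left(-3 + L\right)$
$\left(B - l\right) w{\left(\left(-2\right) 0 + 1 \right)} = \left(6 - 1\right) \left(\left(-2\right) 0 + 1\right) \left(-3 + \left(\left(-2\right) 0 + 1\right)\right) = \left(6 - 1\right) \left(0 + 1\right) \left(-3 + \left(0 + 1\right)\right) = 5 \cdot 1 \left(-3 + 1\right) = 5 \cdot 1 \left(-2\right) = 5 \left(-2\right) = -10$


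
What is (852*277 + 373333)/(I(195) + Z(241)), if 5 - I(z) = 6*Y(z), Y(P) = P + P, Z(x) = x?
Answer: -609337/2094 ≈ -290.99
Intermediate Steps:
Y(P) = 2*P
I(z) = 5 - 12*z (I(z) = 5 - 6*2*z = 5 - 12*z)
(852*277 + 373333)/(I(195) + Z(241)) = (852*277 + 373333)/((5 - 12*195) + 241) = (236004 + 373333)/((5 - 2340) + 241) = 609337/(-2335 + 241) = 609337/(-2094) = 609337*(-1/2094) = -609337/2094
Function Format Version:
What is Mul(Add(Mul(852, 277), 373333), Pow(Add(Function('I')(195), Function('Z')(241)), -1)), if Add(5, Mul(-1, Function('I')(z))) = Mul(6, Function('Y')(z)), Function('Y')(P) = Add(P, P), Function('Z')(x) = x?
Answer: Rational(-609337, 2094) ≈ -290.99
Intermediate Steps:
Function('Y')(P) = Mul(2, P)
Function('I')(z) = Add(5, Mul(-12, z)) (Function('I')(z) = Add(5, Mul(-1, Mul(6, Mul(2, z)))) = Add(5, Mul(-1, Mul(12, z))) = Add(5, Mul(-12, z)))
Mul(Add(Mul(852, 277), 373333), Pow(Add(Function('I')(195), Function('Z')(241)), -1)) = Mul(Add(Mul(852, 277), 373333), Pow(Add(Add(5, Mul(-12, 195)), 241), -1)) = Mul(Add(236004, 373333), Pow(Add(Add(5, -2340), 241), -1)) = Mul(609337, Pow(Add(-2335, 241), -1)) = Mul(609337, Pow(-2094, -1)) = Mul(609337, Rational(-1, 2094)) = Rational(-609337, 2094)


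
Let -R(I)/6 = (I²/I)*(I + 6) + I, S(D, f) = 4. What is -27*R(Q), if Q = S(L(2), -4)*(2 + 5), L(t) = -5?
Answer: 158760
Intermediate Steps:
Q = 28 (Q = 4*(2 + 5) = 4*7 = 28)
R(I) = -6*I - 6*I*(6 + I) (R(I) = -6*((I²/I)*(I + 6) + I) = -6*(I*(6 + I) + I) = -6*(I + I*(6 + I)) = -6*I - 6*I*(6 + I))
-27*R(Q) = -(-162)*28*(7 + 28) = -(-162)*28*35 = -27*(-5880) = 158760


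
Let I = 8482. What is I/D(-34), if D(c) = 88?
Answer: 4241/44 ≈ 96.386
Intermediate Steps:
I/D(-34) = 8482/88 = 8482*(1/88) = 4241/44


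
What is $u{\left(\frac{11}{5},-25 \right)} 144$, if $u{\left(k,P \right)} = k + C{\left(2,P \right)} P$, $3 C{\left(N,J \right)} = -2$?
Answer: $\frac{13584}{5} \approx 2716.8$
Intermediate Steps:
$C{\left(N,J \right)} = - \frac{2}{3}$ ($C{\left(N,J \right)} = \frac{1}{3} \left(-2\right) = - \frac{2}{3}$)
$u{\left(k,P \right)} = k - \frac{2 P}{3}$
$u{\left(\frac{11}{5},-25 \right)} 144 = \left(\frac{11}{5} - - \frac{50}{3}\right) 144 = \left(11 \cdot \frac{1}{5} + \frac{50}{3}\right) 144 = \left(\frac{11}{5} + \frac{50}{3}\right) 144 = \frac{283}{15} \cdot 144 = \frac{13584}{5}$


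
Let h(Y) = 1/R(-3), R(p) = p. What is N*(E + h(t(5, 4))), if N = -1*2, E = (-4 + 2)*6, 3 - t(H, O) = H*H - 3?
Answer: 74/3 ≈ 24.667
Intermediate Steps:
t(H, O) = 6 - H² (t(H, O) = 3 - (H*H - 3) = 3 - (H² - 3) = 3 - (-3 + H²) = 3 + (3 - H²) = 6 - H²)
E = -12 (E = -2*6 = -12)
N = -2
h(Y) = -⅓ (h(Y) = 1/(-3) = -⅓)
N*(E + h(t(5, 4))) = -2*(-12 - ⅓) = -2*(-37/3) = 74/3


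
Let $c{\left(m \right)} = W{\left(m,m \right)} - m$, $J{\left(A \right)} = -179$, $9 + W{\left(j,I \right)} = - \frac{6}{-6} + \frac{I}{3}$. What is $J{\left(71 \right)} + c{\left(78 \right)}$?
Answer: $-239$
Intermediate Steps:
$W{\left(j,I \right)} = -8 + \frac{I}{3}$ ($W{\left(j,I \right)} = -9 + \left(- \frac{6}{-6} + \frac{I}{3}\right) = -9 + \left(\left(-6\right) \left(- \frac{1}{6}\right) + I \frac{1}{3}\right) = -9 + \left(1 + \frac{I}{3}\right) = -8 + \frac{I}{3}$)
$c{\left(m \right)} = -8 - \frac{2 m}{3}$ ($c{\left(m \right)} = \left(-8 + \frac{m}{3}\right) - m = -8 - \frac{2 m}{3}$)
$J{\left(71 \right)} + c{\left(78 \right)} = -179 - 60 = -239$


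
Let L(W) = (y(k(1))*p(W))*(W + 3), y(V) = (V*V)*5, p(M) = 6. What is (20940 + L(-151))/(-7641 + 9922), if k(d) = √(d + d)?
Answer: 12060/2281 ≈ 5.2872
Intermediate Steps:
k(d) = √2*√d (k(d) = √(2*d) = √2*√d)
y(V) = 5*V² (y(V) = V²*5 = 5*V²)
L(W) = 180 + 60*W (L(W) = ((5*(√2*√1)²)*6)*(W + 3) = ((5*(√2*1)²)*6)*(3 + W) = ((5*(√2)²)*6)*(3 + W) = ((5*2)*6)*(3 + W) = (10*6)*(3 + W) = 60*(3 + W) = 180 + 60*W)
(20940 + L(-151))/(-7641 + 9922) = (20940 + (180 + 60*(-151)))/(-7641 + 9922) = (20940 + (180 - 9060))/2281 = (20940 - 8880)*(1/2281) = 12060*(1/2281) = 12060/2281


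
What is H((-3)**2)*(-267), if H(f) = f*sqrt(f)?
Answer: -7209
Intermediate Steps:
H(f) = f**(3/2)
H((-3)**2)*(-267) = ((-3)**2)**(3/2)*(-267) = 9**(3/2)*(-267) = 27*(-267) = -7209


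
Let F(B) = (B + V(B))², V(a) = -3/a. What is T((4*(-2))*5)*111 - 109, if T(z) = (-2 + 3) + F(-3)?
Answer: 446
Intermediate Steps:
F(B) = (B - 3/B)²
T(z) = 5 (T(z) = (-2 + 3) + (-3 + (-3)²)²/(-3)² = 1 + (-3 + 9)²/9 = 1 + (⅑)*6² = 1 + (⅑)*36 = 1 + 4 = 5)
T((4*(-2))*5)*111 - 109 = 5*111 - 109 = 555 - 109 = 446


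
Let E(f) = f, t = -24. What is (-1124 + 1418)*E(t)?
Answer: -7056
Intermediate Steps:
(-1124 + 1418)*E(t) = (-1124 + 1418)*(-24) = 294*(-24) = -7056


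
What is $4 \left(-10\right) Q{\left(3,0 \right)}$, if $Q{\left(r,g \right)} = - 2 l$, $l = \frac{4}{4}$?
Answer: $80$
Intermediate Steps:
$l = 1$ ($l = 4 \cdot \frac{1}{4} = 1$)
$Q{\left(r,g \right)} = -2$ ($Q{\left(r,g \right)} = \left(-2\right) 1 = -2$)
$4 \left(-10\right) Q{\left(3,0 \right)} = 4 \left(-10\right) \left(-2\right) = \left(-40\right) \left(-2\right) = 80$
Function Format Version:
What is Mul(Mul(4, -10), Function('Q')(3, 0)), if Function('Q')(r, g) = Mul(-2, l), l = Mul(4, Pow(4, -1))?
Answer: 80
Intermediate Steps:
l = 1 (l = Mul(4, Rational(1, 4)) = 1)
Function('Q')(r, g) = -2 (Function('Q')(r, g) = Mul(-2, 1) = -2)
Mul(Mul(4, -10), Function('Q')(3, 0)) = Mul(Mul(4, -10), -2) = Mul(-40, -2) = 80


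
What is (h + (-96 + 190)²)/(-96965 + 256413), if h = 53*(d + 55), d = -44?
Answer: 9419/159448 ≈ 0.059073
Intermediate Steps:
h = 583 (h = 53*(-44 + 55) = 53*11 = 583)
(h + (-96 + 190)²)/(-96965 + 256413) = (583 + (-96 + 190)²)/(-96965 + 256413) = (583 + 94²)/159448 = (583 + 8836)*(1/159448) = 9419*(1/159448) = 9419/159448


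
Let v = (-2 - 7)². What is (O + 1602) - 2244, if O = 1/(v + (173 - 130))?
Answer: -79607/124 ≈ -641.99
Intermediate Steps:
v = 81 (v = (-9)² = 81)
O = 1/124 (O = 1/(81 + (173 - 130)) = 1/(81 + 43) = 1/124 ≈ 0.0080645)
(O + 1602) - 2244 = (1/124 + 1602) - 2244 = 198649/124 - 2244 = -79607/124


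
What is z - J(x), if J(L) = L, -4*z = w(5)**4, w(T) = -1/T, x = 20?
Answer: -50001/2500 ≈ -20.000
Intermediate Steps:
z = -1/2500 (z = -(-1/5)**4/4 = -1/4*1/625 = -1/2500 ≈ -0.00040000)
z - J(x) = -1/2500 - 1*20 = -1/2500 - 20 = -50001/2500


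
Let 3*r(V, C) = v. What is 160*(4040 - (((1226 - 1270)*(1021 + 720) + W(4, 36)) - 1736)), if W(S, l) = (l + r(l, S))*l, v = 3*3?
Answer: 12956160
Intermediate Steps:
v = 9
r(V, C) = 3 (r(V, C) = (1/3)*9 = 3)
W(S, l) = l*(3 + l) (W(S, l) = (l + 3)*l = (3 + l)*l = l*(3 + l))
160*(4040 - (((1226 - 1270)*(1021 + 720) + W(4, 36)) - 1736)) = 160*(4040 - (((1226 - 1270)*(1021 + 720) + 36*(3 + 36)) - 1736)) = 160*(4040 - ((-44*1741 + 36*39) - 1736)) = 160*(4040 - ((-76604 + 1404) - 1736)) = 160*(4040 - (-75200 - 1736)) = 160*(4040 - 1*(-76936)) = 160*(4040 + 76936) = 160*80976 = 12956160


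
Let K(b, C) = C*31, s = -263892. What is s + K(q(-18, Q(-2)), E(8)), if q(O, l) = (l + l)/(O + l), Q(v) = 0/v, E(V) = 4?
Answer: -263768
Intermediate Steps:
Q(v) = 0
q(O, l) = 2*l/(O + l) (q(O, l) = (2*l)/(O + l) = 2*l/(O + l))
K(b, C) = 31*C
s + K(q(-18, Q(-2)), E(8)) = -263892 + 31*4 = -263892 + 124 = -263768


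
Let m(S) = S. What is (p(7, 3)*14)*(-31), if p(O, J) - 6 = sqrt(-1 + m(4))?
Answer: -2604 - 434*sqrt(3) ≈ -3355.7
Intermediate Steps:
p(O, J) = 6 + sqrt(3) (p(O, J) = 6 + sqrt(-1 + 4) = 6 + sqrt(3))
(p(7, 3)*14)*(-31) = ((6 + sqrt(3))*14)*(-31) = (84 + 14*sqrt(3))*(-31) = -2604 - 434*sqrt(3)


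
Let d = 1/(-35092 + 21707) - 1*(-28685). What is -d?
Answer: -383948724/13385 ≈ -28685.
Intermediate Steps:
d = 383948724/13385 (d = 1/(-13385) + 28685 = -1/13385 + 28685 = 383948724/13385 ≈ 28685.)
-d = -1*383948724/13385 = -383948724/13385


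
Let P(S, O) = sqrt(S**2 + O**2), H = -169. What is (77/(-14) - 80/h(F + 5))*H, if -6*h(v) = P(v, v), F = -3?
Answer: 1859/2 - 20280*sqrt(2) ≈ -27751.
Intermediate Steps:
P(S, O) = sqrt(O**2 + S**2)
h(v) = -sqrt(2)*sqrt(v**2)/6 (h(v) = -sqrt(v**2 + v**2)/6 = -sqrt(2)*sqrt(v**2)/6)
(77/(-14) - 80/h(F + 5))*H = (77/(-14) - 80*(-3*sqrt(2)/2))*(-169) = (77*(-1/14) - 80*(-3*sqrt(2)/2))*(-169) = (-11/2 - 80*(-3*sqrt(2)/2))*(-169) = (-11/2 - (-120)*sqrt(2))*(-169) = (-11/2 + 120*sqrt(2))*(-169) = 1859/2 - 20280*sqrt(2)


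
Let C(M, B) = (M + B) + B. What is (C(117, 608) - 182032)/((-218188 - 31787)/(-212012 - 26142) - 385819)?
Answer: 43034189646/91884088151 ≈ 0.46835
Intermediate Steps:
C(M, B) = M + 2*B (C(M, B) = (B + M) + B = M + 2*B)
(C(117, 608) - 182032)/((-218188 - 31787)/(-212012 - 26142) - 385819) = ((117 + 2*608) - 182032)/((-218188 - 31787)/(-212012 - 26142) - 385819) = ((117 + 1216) - 182032)/(-249975/(-238154) - 385819) = (1333 - 182032)/(-249975*(-1/238154) - 385819) = -180699/(249975/238154 - 385819) = -180699/(-91884088151/238154) = -180699*(-238154/91884088151) = 43034189646/91884088151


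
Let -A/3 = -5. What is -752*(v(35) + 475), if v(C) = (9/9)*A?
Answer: -368480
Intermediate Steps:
A = 15 (A = -3*(-5) = 15)
v(C) = 15 (v(C) = (9/9)*15 = (9*(⅑))*15 = 1*15 = 15)
-752*(v(35) + 475) = -752*(15 + 475) = -752*490 = -368480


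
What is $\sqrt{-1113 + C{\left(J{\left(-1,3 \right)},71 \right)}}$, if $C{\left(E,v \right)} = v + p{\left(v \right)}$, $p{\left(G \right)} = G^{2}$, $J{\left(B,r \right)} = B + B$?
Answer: $\sqrt{3999} \approx 63.238$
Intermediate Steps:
$J{\left(B,r \right)} = 2 B$
$C{\left(E,v \right)} = v + v^{2}$
$\sqrt{-1113 + C{\left(J{\left(-1,3 \right)},71 \right)}} = \sqrt{-1113 + 71 \left(1 + 71\right)} = \sqrt{-1113 + 71 \cdot 72} = \sqrt{-1113 + 5112} = \sqrt{3999}$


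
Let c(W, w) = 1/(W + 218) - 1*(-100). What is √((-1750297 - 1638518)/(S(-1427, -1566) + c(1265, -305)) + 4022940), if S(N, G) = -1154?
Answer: √6467318742563385/40079 ≈ 2006.5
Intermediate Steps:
c(W, w) = 100 + 1/(218 + W) (c(W, w) = 1/(218 + W) + 100 = 100 + 1/(218 + W))
√((-1750297 - 1638518)/(S(-1427, -1566) + c(1265, -305)) + 4022940) = √((-1750297 - 1638518)/(-1154 + (21801 + 100*1265)/(218 + 1265)) + 4022940) = √(-3388815/(-1154 + (21801 + 126500)/1483) + 4022940) = √(-3388815/(-1154 + (1/1483)*148301) + 4022940) = √(-3388815/(-1154 + 148301/1483) + 4022940) = √(-3388815/(-1563081/1483) + 4022940) = √(-3388815*(-1483/1563081) + 4022940) = √(1675204215/521027 + 4022940) = √(2097735563595/521027) = √6467318742563385/40079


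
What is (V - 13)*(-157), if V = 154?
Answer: -22137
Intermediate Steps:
(V - 13)*(-157) = (154 - 13)*(-157) = 141*(-157) = -22137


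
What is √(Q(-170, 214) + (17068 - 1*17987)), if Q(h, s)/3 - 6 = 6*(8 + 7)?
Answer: I*√631 ≈ 25.12*I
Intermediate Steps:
Q(h, s) = 288 (Q(h, s) = 18 + 3*(6*(8 + 7)) = 18 + 3*(6*15) = 18 + 3*90 = 18 + 270 = 288)
√(Q(-170, 214) + (17068 - 1*17987)) = √(288 + (17068 - 1*17987)) = √(288 + (17068 - 17987)) = √(288 - 919) = √(-631) = I*√631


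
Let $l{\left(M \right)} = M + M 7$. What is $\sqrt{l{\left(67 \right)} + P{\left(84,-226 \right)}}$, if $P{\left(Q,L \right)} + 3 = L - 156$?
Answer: $\sqrt{151} \approx 12.288$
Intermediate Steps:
$P{\left(Q,L \right)} = -159 + L$ ($P{\left(Q,L \right)} = -3 + \left(L - 156\right) = -3 + \left(-156 + L\right) = -159 + L$)
$l{\left(M \right)} = 8 M$ ($l{\left(M \right)} = M + 7 M = 8 M$)
$\sqrt{l{\left(67 \right)} + P{\left(84,-226 \right)}} = \sqrt{8 \cdot 67 - 385} = \sqrt{536 - 385} = \sqrt{151}$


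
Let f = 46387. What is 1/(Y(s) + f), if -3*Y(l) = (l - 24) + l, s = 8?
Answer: 3/139169 ≈ 2.1557e-5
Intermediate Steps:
Y(l) = 8 - 2*l/3 (Y(l) = -((l - 24) + l)/3 = -((-24 + l) + l)/3 = -(-24 + 2*l)/3 = 8 - 2*l/3)
1/(Y(s) + f) = 1/((8 - 2/3*8) + 46387) = 1/((8 - 16/3) + 46387) = 1/(8/3 + 46387) = 1/(139169/3) = 3/139169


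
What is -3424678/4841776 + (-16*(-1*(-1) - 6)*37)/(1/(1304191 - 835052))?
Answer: 3361769605566381/2420888 ≈ 1.3887e+9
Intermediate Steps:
-3424678/4841776 + (-16*(-1*(-1) - 6)*37)/(1/(1304191 - 835052)) = -3424678*1/4841776 + (-16*(1 - 6)*37)/(1/469139) = -1712339/2420888 + (-16*(-5)*37)/(1/469139) = -1712339/2420888 + (80*37)*469139 = -1712339/2420888 + 2960*469139 = -1712339/2420888 + 1388651440 = 3361769605566381/2420888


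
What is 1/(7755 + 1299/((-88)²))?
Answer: 7744/60056019 ≈ 0.00012895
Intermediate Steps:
1/(7755 + 1299/((-88)²)) = 1/(7755 + 1299/7744) = 1/(60056019/7744) = 7744/60056019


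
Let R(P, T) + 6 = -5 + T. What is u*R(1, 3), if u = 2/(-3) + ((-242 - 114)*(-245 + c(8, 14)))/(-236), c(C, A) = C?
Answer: 507176/177 ≈ 2865.4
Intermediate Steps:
R(P, T) = -11 + T (R(P, T) = -6 + (-5 + T) = -11 + T)
u = -63397/177 (u = 2/(-3) + ((-242 - 114)*(-245 + 8))/(-236) = 2*(-⅓) - 356*(-237)*(-1/236) = -⅔ + 84372*(-1/236) = -⅔ - 21093/59 = -63397/177 ≈ -358.18)
u*R(1, 3) = -63397*(-11 + 3)/177 = -63397/177*(-8) = 507176/177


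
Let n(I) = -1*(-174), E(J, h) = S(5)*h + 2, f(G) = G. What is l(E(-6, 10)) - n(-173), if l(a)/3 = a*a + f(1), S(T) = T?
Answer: 7941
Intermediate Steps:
E(J, h) = 2 + 5*h (E(J, h) = 5*h + 2 = 2 + 5*h)
l(a) = 3 + 3*a² (l(a) = 3*(a*a + 1) = 3*(a² + 1) = 3*(1 + a²) = 3 + 3*a²)
n(I) = 174
l(E(-6, 10)) - n(-173) = (3 + 3*(2 + 5*10)²) - 1*174 = (3 + 3*(2 + 50)²) - 174 = (3 + 3*52²) - 174 = (3 + 3*2704) - 174 = (3 + 8112) - 174 = 8115 - 174 = 7941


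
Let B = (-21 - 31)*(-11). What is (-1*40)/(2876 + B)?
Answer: -5/431 ≈ -0.011601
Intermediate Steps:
B = 572 (B = -52*(-11) = 572)
(-1*40)/(2876 + B) = (-1*40)/(2876 + 572) = -40/3448 = -40*1/3448 = -5/431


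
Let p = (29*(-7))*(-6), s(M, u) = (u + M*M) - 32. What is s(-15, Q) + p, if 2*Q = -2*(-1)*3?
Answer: 1414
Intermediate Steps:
Q = 3 (Q = (-2*(-1)*3)/2 = (2*3)/2 = (½)*6 = 3)
s(M, u) = -32 + u + M² (s(M, u) = (u + M²) - 32 = -32 + u + M²)
p = 1218 (p = -203*(-6) = 1218)
s(-15, Q) + p = (-32 + 3 + (-15)²) + 1218 = (-32 + 3 + 225) + 1218 = 196 + 1218 = 1414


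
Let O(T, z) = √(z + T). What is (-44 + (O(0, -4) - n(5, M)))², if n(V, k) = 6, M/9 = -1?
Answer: 2496 - 200*I ≈ 2496.0 - 200.0*I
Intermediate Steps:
M = -9 (M = 9*(-1) = -9)
O(T, z) = √(T + z)
(-44 + (O(0, -4) - n(5, M)))² = (-44 + (√(0 - 4) - 1*6))² = (-44 + (√(-4) - 6))² = (-44 + (2*I - 6))² = (-44 + (-6 + 2*I))² = (-50 + 2*I)²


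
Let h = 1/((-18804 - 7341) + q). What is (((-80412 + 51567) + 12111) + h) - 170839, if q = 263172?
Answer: -44459865470/237027 ≈ -1.8757e+5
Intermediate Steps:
h = 1/237027 (h = 1/((-18804 - 7341) + 263172) = 1/(-26145 + 263172) = 1/237027 ≈ 4.2189e-6)
(((-80412 + 51567) + 12111) + h) - 170839 = (((-80412 + 51567) + 12111) + 1/237027) - 170839 = ((-28845 + 12111) + 1/237027) - 170839 = (-16734 + 1/237027) - 170839 = -3966409817/237027 - 170839 = -44459865470/237027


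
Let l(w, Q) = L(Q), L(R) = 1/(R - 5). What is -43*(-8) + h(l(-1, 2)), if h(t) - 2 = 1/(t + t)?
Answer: 689/2 ≈ 344.50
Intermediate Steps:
L(R) = 1/(-5 + R)
l(w, Q) = 1/(-5 + Q)
h(t) = 2 + 1/(2*t) (h(t) = 2 + 1/(t + t) = 2 + 1/(2*t))
-43*(-8) + h(l(-1, 2)) = -43*(-8) + (2 + 1/(2*(1/(-5 + 2)))) = 344 + (2 + 1/(2*(1/(-3)))) = 344 + (2 + 1/(2*(-⅓))) = 344 + (2 + (½)*(-3)) = 344 + (2 - 3/2) = 344 + ½ = 689/2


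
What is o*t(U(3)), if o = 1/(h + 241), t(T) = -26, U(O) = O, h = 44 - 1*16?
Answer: -26/269 ≈ -0.096654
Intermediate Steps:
h = 28 (h = 44 - 16 = 28)
o = 1/269 (o = 1/(28 + 241) = 1/269 ≈ 0.0037175)
o*t(U(3)) = (1/269)*(-26) = -26/269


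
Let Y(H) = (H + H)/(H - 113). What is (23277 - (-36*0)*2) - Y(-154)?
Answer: 6214651/267 ≈ 23276.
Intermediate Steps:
Y(H) = 2*H/(-113 + H) (Y(H) = (2*H)/(-113 + H) = 2*H/(-113 + H))
(23277 - (-36*0)*2) - Y(-154) = (23277 - (-36*0)*2) - 2*(-154)/(-113 - 154) = (23277 - (-12*0)*2) - 2*(-154)/(-267) = (23277 - 0*2) - 2*(-154)*(-1)/267 = (23277 - 1*0) - 1*308/267 = (23277 + 0) - 308/267 = 23277 - 308/267 = 6214651/267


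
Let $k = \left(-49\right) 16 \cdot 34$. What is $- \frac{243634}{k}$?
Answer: $\frac{121817}{13328} \approx 9.1399$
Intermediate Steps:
$k = -26656$ ($k = \left(-784\right) 34 = -26656$)
$- \frac{243634}{k} = - \frac{243634}{-26656} = \left(-243634\right) \left(- \frac{1}{26656}\right) = \frac{121817}{13328}$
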